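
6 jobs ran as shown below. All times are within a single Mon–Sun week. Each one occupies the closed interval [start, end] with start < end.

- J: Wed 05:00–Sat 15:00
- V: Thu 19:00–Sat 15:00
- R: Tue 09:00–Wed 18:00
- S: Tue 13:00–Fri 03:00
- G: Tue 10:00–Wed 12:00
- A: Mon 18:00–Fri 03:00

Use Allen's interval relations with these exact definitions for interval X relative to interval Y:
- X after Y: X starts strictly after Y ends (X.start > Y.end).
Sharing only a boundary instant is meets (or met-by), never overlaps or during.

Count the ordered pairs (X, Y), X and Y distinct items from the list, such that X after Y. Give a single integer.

Checking all 30 ordered pairs for relation 'after'; matching pairs in alphabetical order:
(V, G): V after G ✓
(V, R): V after R ✓
Count: 2.

2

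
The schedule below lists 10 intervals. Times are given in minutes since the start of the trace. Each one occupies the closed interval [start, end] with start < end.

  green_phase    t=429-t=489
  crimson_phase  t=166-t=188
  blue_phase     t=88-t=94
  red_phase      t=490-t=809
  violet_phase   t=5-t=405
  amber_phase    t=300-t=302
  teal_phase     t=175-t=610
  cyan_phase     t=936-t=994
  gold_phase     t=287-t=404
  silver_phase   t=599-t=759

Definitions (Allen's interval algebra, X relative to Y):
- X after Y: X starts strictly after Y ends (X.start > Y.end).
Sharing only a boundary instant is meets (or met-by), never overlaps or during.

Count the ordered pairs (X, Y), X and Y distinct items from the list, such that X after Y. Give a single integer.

32

Checking all 90 ordered pairs for relation 'after'; matching pairs in alphabetical order:
(amber_phase, blue_phase): amber_phase after blue_phase ✓
(amber_phase, crimson_phase): amber_phase after crimson_phase ✓
(crimson_phase, blue_phase): crimson_phase after blue_phase ✓
(cyan_phase, amber_phase): cyan_phase after amber_phase ✓
(cyan_phase, blue_phase): cyan_phase after blue_phase ✓
(cyan_phase, crimson_phase): cyan_phase after crimson_phase ✓
(cyan_phase, gold_phase): cyan_phase after gold_phase ✓
(cyan_phase, green_phase): cyan_phase after green_phase ✓
(cyan_phase, red_phase): cyan_phase after red_phase ✓
(cyan_phase, silver_phase): cyan_phase after silver_phase ✓
(cyan_phase, teal_phase): cyan_phase after teal_phase ✓
(cyan_phase, violet_phase): cyan_phase after violet_phase ✓
(gold_phase, blue_phase): gold_phase after blue_phase ✓
(gold_phase, crimson_phase): gold_phase after crimson_phase ✓
(green_phase, amber_phase): green_phase after amber_phase ✓
(green_phase, blue_phase): green_phase after blue_phase ✓
(green_phase, crimson_phase): green_phase after crimson_phase ✓
(green_phase, gold_phase): green_phase after gold_phase ✓
(green_phase, violet_phase): green_phase after violet_phase ✓
(red_phase, amber_phase): red_phase after amber_phase ✓
(red_phase, blue_phase): red_phase after blue_phase ✓
(red_phase, crimson_phase): red_phase after crimson_phase ✓
(red_phase, gold_phase): red_phase after gold_phase ✓
(red_phase, green_phase): red_phase after green_phase ✓
... plus 8 further pairs not listed.
Count: 32.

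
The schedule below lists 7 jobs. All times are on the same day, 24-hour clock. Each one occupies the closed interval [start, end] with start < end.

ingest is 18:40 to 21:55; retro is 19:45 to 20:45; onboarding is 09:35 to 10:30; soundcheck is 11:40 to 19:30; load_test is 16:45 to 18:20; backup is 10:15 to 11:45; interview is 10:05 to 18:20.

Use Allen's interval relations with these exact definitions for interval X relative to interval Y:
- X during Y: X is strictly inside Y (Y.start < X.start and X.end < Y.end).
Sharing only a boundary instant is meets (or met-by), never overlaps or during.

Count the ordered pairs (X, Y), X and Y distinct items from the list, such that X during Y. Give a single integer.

3

Checking all 42 ordered pairs for relation 'during'; matching pairs in alphabetical order:
(backup, interview): backup during interview ✓
(load_test, soundcheck): load_test during soundcheck ✓
(retro, ingest): retro during ingest ✓
Count: 3.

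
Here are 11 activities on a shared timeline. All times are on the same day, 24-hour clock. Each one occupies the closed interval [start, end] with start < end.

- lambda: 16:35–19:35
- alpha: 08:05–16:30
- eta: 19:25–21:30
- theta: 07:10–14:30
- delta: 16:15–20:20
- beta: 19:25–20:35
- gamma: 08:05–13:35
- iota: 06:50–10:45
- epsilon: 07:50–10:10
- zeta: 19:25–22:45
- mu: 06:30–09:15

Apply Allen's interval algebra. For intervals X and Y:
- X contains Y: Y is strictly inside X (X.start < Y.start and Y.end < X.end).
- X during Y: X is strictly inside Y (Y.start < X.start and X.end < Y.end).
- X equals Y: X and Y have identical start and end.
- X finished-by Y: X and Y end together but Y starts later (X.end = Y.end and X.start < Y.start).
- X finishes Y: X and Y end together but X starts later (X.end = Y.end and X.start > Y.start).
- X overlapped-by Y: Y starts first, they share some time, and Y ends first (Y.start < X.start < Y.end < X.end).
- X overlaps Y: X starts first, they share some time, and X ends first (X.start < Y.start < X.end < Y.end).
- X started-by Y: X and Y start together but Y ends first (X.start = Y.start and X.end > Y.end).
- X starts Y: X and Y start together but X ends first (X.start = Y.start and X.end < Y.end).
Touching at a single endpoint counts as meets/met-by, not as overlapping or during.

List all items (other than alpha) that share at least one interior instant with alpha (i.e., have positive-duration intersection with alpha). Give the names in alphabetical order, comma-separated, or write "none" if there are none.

Target alpha = [08:05, 16:30].
beta [19:25, 20:35] → after → no.
delta [16:15, 20:20] → overlapped-by → yes.
epsilon [07:50, 10:10] → overlaps → yes.
eta [19:25, 21:30] → after → no.
gamma [08:05, 13:35] → starts → yes.
iota [06:50, 10:45] → overlaps → yes.
lambda [16:35, 19:35] → after → no.
mu [06:30, 09:15] → overlaps → yes.
theta [07:10, 14:30] → overlaps → yes.
zeta [19:25, 22:45] → after → no.
Result: delta, epsilon, gamma, iota, mu, theta.

delta, epsilon, gamma, iota, mu, theta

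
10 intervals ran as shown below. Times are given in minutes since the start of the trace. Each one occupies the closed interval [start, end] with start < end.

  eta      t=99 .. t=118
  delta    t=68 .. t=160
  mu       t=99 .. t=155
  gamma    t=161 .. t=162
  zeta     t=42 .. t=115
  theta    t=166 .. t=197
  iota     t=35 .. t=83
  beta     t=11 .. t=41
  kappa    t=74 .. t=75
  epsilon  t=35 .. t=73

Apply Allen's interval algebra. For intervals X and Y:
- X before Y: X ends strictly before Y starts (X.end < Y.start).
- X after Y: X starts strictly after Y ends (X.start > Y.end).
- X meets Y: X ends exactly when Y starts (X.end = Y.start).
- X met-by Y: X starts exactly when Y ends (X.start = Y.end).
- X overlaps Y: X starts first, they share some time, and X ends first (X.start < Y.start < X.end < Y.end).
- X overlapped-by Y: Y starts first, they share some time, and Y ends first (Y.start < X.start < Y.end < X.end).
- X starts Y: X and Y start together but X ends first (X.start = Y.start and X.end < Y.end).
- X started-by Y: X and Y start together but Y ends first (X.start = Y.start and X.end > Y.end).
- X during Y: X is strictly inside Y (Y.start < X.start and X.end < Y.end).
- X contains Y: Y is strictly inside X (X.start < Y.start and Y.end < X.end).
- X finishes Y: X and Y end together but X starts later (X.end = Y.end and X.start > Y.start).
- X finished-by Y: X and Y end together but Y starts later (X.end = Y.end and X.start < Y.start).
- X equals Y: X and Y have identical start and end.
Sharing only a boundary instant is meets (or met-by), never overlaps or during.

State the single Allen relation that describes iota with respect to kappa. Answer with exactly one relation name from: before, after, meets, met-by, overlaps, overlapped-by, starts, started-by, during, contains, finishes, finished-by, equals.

iota = [t=35, t=83]; kappa = [t=74, t=75].
Compare endpoints: iota.start < kappa.start, iota.start < kappa.end, iota.end > kappa.start, iota.end > kappa.end.
That pattern is 'contains'.

contains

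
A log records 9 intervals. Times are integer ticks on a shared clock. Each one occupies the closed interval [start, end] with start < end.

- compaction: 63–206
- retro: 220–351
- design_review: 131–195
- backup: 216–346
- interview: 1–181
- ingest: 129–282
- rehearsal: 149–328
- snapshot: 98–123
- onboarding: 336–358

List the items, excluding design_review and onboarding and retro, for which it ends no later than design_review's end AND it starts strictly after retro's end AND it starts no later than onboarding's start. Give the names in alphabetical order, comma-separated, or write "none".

Conditions: its end is no later than design_review's end (X.end <= 195) AND its start is strictly after retro's end (X.start > 351) AND its start is no later than onboarding's start (X.start <= 336).
backup: end 346 <= 195? ✗; start 216 > 351? ✗; start 216 <= 336? ✓ → no.
compaction: end 206 <= 195? ✗; start 63 > 351? ✗; start 63 <= 336? ✓ → no.
ingest: end 282 <= 195? ✗; start 129 > 351? ✗; start 129 <= 336? ✓ → no.
interview: end 181 <= 195? ✓; start 1 > 351? ✗; start 1 <= 336? ✓ → no.
rehearsal: end 328 <= 195? ✗; start 149 > 351? ✗; start 149 <= 336? ✓ → no.
snapshot: end 123 <= 195? ✓; start 98 > 351? ✗; start 98 <= 336? ✓ → no.
Result: none.

none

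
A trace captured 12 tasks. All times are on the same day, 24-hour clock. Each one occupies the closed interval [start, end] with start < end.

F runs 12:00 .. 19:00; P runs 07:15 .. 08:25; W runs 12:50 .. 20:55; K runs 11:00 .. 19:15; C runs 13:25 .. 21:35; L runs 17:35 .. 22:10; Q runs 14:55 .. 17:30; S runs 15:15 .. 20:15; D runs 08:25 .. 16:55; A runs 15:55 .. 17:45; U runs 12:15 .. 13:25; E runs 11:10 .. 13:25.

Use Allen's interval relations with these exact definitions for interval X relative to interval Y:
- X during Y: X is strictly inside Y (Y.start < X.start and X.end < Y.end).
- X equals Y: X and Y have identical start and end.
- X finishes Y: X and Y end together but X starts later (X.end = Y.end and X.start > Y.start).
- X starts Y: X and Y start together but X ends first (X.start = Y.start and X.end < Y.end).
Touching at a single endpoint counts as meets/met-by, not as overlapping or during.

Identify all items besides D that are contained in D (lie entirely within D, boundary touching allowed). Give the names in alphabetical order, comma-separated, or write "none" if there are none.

Target D = [08:25, 16:55].
A [15:55, 17:45] → overlapped-by → no.
C [13:25, 21:35] → overlapped-by → no.
E [11:10, 13:25] → during → yes.
F [12:00, 19:00] → overlapped-by → no.
K [11:00, 19:15] → overlapped-by → no.
L [17:35, 22:10] → after → no.
P [07:15, 08:25] → meets → no.
Q [14:55, 17:30] → overlapped-by → no.
S [15:15, 20:15] → overlapped-by → no.
U [12:15, 13:25] → during → yes.
W [12:50, 20:55] → overlapped-by → no.
Result: E, U.

E, U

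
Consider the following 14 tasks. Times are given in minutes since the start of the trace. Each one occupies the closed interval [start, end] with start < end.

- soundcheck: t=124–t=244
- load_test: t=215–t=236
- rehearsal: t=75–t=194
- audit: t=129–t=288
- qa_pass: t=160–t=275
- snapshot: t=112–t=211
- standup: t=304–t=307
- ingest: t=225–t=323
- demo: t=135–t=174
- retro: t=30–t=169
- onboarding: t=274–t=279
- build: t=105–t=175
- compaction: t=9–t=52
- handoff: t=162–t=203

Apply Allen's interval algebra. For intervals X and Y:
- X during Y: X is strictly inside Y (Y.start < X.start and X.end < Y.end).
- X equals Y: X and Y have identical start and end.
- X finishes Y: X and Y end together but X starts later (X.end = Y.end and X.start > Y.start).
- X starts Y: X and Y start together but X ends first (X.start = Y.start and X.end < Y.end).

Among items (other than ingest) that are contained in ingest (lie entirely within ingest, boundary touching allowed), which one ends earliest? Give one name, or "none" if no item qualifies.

onboarding

Target ingest = [t=225, t=323].
audit [t=129, t=288] → overlaps → excluded.
build [t=105, t=175] → before → excluded.
compaction [t=9, t=52] → before → excluded.
demo [t=135, t=174] → before → excluded.
handoff [t=162, t=203] → before → excluded.
load_test [t=215, t=236] → overlaps → excluded.
onboarding [t=274, t=279] → during → candidate.
qa_pass [t=160, t=275] → overlaps → excluded.
rehearsal [t=75, t=194] → before → excluded.
retro [t=30, t=169] → before → excluded.
snapshot [t=112, t=211] → before → excluded.
soundcheck [t=124, t=244] → overlaps → excluded.
standup [t=304, t=307] → during → candidate.
Among candidates, earliest end is t=279 → onboarding.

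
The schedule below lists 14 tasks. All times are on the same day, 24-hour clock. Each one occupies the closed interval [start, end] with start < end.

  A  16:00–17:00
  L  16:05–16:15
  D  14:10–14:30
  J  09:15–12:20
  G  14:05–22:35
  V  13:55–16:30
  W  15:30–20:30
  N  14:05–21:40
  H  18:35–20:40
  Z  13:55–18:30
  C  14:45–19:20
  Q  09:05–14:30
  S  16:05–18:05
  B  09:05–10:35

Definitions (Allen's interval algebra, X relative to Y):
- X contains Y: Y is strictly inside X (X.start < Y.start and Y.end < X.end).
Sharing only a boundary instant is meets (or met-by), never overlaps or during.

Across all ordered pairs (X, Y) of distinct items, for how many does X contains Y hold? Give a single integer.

28

Checking all 182 ordered pairs for relation 'contains'; matching pairs in alphabetical order:
(A, L): A contains L ✓
(C, A): C contains A ✓
(C, L): C contains L ✓
(C, S): C contains S ✓
(G, A): G contains A ✓
(G, C): G contains C ✓
(G, D): G contains D ✓
(G, H): G contains H ✓
(G, L): G contains L ✓
(G, S): G contains S ✓
(G, W): G contains W ✓
(N, A): N contains A ✓
(N, C): N contains C ✓
(N, D): N contains D ✓
(N, H): N contains H ✓
(N, L): N contains L ✓
(N, S): N contains S ✓
(N, W): N contains W ✓
(Q, J): Q contains J ✓
(V, D): V contains D ✓
(V, L): V contains L ✓
(W, A): W contains A ✓
(W, L): W contains L ✓
(W, S): W contains S ✓
... plus 4 further pairs not listed.
Count: 28.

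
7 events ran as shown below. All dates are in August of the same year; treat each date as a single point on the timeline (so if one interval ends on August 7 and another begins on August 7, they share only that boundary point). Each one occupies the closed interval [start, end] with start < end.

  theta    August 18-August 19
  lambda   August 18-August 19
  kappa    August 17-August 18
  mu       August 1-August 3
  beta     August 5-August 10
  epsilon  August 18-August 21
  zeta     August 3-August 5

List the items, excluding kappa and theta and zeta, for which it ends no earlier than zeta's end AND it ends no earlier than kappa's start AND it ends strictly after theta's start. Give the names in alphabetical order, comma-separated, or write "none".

Conditions: its end is no earlier than zeta's end (X.end >= August 5) AND its end is no earlier than kappa's start (X.end >= August 17) AND its end is strictly after theta's start (X.end > August 18).
beta: end August 10 >= August 5? ✓; end August 10 >= August 17? ✗; end August 10 > August 18? ✗ → no.
epsilon: end August 21 >= August 5? ✓; end August 21 >= August 17? ✓; end August 21 > August 18? ✓ → yes.
lambda: end August 19 >= August 5? ✓; end August 19 >= August 17? ✓; end August 19 > August 18? ✓ → yes.
mu: end August 3 >= August 5? ✗; end August 3 >= August 17? ✗; end August 3 > August 18? ✗ → no.
Result: epsilon, lambda.

epsilon, lambda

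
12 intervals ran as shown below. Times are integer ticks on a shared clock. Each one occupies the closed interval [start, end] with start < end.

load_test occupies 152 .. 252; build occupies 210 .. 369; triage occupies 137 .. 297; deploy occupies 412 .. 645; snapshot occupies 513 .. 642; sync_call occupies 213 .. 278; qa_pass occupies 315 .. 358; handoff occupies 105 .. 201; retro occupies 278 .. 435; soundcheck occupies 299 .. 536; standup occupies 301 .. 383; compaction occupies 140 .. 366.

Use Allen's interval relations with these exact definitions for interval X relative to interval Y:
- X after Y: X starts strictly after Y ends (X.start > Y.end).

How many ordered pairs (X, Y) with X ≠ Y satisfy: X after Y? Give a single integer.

33

Checking all 132 ordered pairs for relation 'after'; matching pairs in alphabetical order:
(build, handoff): build after handoff ✓
(deploy, build): deploy after build ✓
(deploy, compaction): deploy after compaction ✓
(deploy, handoff): deploy after handoff ✓
(deploy, load_test): deploy after load_test ✓
(deploy, qa_pass): deploy after qa_pass ✓
(deploy, standup): deploy after standup ✓
(deploy, sync_call): deploy after sync_call ✓
(deploy, triage): deploy after triage ✓
(qa_pass, handoff): qa_pass after handoff ✓
(qa_pass, load_test): qa_pass after load_test ✓
(qa_pass, sync_call): qa_pass after sync_call ✓
(qa_pass, triage): qa_pass after triage ✓
(retro, handoff): retro after handoff ✓
(retro, load_test): retro after load_test ✓
(snapshot, build): snapshot after build ✓
(snapshot, compaction): snapshot after compaction ✓
(snapshot, handoff): snapshot after handoff ✓
(snapshot, load_test): snapshot after load_test ✓
(snapshot, qa_pass): snapshot after qa_pass ✓
(snapshot, retro): snapshot after retro ✓
(snapshot, standup): snapshot after standup ✓
(snapshot, sync_call): snapshot after sync_call ✓
(snapshot, triage): snapshot after triage ✓
... plus 9 further pairs not listed.
Count: 33.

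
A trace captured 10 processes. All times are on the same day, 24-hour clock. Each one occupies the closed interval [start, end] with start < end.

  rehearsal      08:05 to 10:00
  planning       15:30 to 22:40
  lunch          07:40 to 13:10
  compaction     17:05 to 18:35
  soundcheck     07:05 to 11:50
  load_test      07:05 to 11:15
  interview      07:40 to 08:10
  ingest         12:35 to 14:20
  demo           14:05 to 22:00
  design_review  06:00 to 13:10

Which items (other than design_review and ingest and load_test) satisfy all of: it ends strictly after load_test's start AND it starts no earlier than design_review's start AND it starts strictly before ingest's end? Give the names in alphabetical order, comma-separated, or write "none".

Conditions: its end is strictly after load_test's start (X.end > 07:05) AND its start is no earlier than design_review's start (X.start >= 06:00) AND its start is strictly before ingest's end (X.start < 14:20).
compaction: end 18:35 > 07:05? ✓; start 17:05 >= 06:00? ✓; start 17:05 < 14:20? ✗ → no.
demo: end 22:00 > 07:05? ✓; start 14:05 >= 06:00? ✓; start 14:05 < 14:20? ✓ → yes.
interview: end 08:10 > 07:05? ✓; start 07:40 >= 06:00? ✓; start 07:40 < 14:20? ✓ → yes.
lunch: end 13:10 > 07:05? ✓; start 07:40 >= 06:00? ✓; start 07:40 < 14:20? ✓ → yes.
planning: end 22:40 > 07:05? ✓; start 15:30 >= 06:00? ✓; start 15:30 < 14:20? ✗ → no.
rehearsal: end 10:00 > 07:05? ✓; start 08:05 >= 06:00? ✓; start 08:05 < 14:20? ✓ → yes.
soundcheck: end 11:50 > 07:05? ✓; start 07:05 >= 06:00? ✓; start 07:05 < 14:20? ✓ → yes.
Result: demo, interview, lunch, rehearsal, soundcheck.

demo, interview, lunch, rehearsal, soundcheck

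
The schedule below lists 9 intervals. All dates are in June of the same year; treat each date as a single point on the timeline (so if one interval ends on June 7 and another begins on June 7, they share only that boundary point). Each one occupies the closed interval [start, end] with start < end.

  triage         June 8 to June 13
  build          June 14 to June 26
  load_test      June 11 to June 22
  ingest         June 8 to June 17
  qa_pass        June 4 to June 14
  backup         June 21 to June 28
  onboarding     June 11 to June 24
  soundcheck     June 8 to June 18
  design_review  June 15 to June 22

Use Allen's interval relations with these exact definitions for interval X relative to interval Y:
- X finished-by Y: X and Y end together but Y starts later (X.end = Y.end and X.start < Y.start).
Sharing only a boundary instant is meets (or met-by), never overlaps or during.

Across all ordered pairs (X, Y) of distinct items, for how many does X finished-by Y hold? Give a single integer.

1

Checking all 72 ordered pairs for relation 'finished-by'; matching pairs in alphabetical order:
(load_test, design_review): load_test finished-by design_review ✓
Count: 1.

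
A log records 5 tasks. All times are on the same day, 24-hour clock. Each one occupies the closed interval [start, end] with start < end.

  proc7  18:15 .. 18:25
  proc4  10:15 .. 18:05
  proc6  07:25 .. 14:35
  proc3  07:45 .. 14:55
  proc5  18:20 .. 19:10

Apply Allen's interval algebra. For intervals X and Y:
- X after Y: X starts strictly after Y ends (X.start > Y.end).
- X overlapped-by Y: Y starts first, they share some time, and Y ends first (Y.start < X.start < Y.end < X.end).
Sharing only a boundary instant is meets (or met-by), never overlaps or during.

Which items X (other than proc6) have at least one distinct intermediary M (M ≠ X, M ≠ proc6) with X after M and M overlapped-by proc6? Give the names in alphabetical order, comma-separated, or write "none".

proc5, proc7

Target proc6 = [07:25, 14:35].
Intermediaries M with M overlapped-by proc6: proc3, proc4.
Via proc3 — items with X after proc3: proc5, proc7.
Via proc4 — items with X after proc4: proc5, proc7.
Union: proc5, proc7.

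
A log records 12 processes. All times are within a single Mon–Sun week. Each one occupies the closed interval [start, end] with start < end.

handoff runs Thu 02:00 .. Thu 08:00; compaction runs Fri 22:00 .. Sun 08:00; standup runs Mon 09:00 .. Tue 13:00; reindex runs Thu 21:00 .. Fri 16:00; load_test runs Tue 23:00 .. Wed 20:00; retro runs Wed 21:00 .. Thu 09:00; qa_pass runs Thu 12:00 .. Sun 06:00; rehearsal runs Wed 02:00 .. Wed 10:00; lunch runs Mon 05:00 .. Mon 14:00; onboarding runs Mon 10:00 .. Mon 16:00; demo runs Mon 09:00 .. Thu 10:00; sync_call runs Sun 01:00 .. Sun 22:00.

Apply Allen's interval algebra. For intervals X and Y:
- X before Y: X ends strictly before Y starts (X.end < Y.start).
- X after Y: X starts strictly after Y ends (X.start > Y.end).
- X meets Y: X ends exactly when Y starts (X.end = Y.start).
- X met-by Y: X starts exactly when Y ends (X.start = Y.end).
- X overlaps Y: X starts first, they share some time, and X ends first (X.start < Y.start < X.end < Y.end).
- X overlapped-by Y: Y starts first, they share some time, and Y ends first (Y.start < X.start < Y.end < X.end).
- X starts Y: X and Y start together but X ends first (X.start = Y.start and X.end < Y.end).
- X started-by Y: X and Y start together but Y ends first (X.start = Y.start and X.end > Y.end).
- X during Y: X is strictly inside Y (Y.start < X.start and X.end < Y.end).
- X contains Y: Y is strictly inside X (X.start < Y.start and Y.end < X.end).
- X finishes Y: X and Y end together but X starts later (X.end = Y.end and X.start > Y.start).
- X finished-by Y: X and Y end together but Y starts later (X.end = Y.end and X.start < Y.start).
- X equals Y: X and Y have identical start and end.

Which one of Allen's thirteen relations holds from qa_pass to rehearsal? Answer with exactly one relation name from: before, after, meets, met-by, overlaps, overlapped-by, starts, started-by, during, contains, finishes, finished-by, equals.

after

qa_pass = [Thu 12:00, Sun 06:00]; rehearsal = [Wed 02:00, Wed 10:00].
Compare endpoints: qa_pass.start > rehearsal.start, qa_pass.start > rehearsal.end, qa_pass.end > rehearsal.start, qa_pass.end > rehearsal.end.
That pattern is 'after'.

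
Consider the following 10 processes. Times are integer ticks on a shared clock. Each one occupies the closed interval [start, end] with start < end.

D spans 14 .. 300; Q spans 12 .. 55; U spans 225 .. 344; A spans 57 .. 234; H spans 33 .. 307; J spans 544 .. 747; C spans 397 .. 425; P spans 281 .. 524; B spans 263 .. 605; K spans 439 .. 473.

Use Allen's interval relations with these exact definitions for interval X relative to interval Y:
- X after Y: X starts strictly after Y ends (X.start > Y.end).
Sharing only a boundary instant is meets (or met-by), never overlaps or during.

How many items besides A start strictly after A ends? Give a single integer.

Target A = [57, 234].
B [263, 605] → after → counts.
C [397, 425] → after → counts.
D [14, 300] → contains → no.
H [33, 307] → contains → no.
J [544, 747] → after → counts.
K [439, 473] → after → counts.
P [281, 524] → after → counts.
Q [12, 55] → before → no.
U [225, 344] → overlapped-by → no.
Total: 5.

5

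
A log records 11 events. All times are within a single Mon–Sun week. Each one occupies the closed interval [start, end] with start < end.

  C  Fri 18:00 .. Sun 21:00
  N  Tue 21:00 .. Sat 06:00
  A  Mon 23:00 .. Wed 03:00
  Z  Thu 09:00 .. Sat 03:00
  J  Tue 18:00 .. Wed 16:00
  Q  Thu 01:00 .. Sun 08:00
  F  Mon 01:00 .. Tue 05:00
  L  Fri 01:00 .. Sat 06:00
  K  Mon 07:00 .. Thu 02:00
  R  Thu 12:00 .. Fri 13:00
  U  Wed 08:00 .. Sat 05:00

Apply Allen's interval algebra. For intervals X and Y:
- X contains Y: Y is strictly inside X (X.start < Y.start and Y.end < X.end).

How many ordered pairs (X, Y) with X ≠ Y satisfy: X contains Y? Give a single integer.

Checking all 110 ordered pairs for relation 'contains'; matching pairs in alphabetical order:
(K, A): K contains A ✓
(K, J): K contains J ✓
(N, R): N contains R ✓
(N, U): N contains U ✓
(N, Z): N contains Z ✓
(Q, L): Q contains L ✓
(Q, R): Q contains R ✓
(Q, Z): Q contains Z ✓
(U, R): U contains R ✓
(U, Z): U contains Z ✓
(Z, R): Z contains R ✓
Count: 11.

11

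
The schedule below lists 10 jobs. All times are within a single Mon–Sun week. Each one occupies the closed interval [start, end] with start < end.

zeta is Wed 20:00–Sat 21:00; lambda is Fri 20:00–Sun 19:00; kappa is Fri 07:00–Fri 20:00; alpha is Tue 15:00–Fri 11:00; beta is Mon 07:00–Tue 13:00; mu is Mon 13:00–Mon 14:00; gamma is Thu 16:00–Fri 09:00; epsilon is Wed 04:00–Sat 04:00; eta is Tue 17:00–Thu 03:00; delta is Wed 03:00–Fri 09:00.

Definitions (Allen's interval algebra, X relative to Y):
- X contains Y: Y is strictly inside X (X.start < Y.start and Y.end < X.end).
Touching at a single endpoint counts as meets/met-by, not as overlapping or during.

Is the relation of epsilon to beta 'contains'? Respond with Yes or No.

epsilon = [Wed 04:00, Sat 04:00], beta = [Mon 07:00, Tue 13:00].
Actual relation of epsilon to beta: after.
Asked whether 'contains' holds → No.

No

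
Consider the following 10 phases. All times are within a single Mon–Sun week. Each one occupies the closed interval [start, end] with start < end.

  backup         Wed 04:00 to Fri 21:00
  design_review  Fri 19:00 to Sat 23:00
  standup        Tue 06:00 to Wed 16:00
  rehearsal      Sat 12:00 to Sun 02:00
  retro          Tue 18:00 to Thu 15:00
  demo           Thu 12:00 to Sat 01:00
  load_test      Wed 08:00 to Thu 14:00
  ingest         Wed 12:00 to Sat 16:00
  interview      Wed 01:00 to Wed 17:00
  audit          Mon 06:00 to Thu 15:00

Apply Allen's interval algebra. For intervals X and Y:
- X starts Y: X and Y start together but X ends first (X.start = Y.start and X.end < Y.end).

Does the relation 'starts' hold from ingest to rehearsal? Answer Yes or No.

ingest = [Wed 12:00, Sat 16:00], rehearsal = [Sat 12:00, Sun 02:00].
Actual relation of ingest to rehearsal: overlaps.
Asked whether 'starts' holds → No.

No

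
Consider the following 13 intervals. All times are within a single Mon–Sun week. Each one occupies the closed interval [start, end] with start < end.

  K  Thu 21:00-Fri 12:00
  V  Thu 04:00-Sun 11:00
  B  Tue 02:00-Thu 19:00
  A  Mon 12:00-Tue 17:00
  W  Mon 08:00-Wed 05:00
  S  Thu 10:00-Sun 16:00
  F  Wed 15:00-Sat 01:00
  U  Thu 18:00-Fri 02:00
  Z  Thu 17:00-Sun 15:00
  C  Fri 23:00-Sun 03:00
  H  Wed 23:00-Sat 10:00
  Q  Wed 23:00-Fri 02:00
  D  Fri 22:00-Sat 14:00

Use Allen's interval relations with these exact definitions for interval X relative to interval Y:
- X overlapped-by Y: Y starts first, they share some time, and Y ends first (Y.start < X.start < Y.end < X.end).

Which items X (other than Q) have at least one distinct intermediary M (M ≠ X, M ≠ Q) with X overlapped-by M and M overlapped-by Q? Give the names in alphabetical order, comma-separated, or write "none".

Target Q = [Wed 23:00, Fri 02:00].
Intermediaries M with M overlapped-by Q: K, S, V, Z.
Via K — items with X overlapped-by K: none.
Via S — items with X overlapped-by S: none.
Via V — items with X overlapped-by V: S, Z.
Via Z — items with X overlapped-by Z: none.
Union: S, Z.

S, Z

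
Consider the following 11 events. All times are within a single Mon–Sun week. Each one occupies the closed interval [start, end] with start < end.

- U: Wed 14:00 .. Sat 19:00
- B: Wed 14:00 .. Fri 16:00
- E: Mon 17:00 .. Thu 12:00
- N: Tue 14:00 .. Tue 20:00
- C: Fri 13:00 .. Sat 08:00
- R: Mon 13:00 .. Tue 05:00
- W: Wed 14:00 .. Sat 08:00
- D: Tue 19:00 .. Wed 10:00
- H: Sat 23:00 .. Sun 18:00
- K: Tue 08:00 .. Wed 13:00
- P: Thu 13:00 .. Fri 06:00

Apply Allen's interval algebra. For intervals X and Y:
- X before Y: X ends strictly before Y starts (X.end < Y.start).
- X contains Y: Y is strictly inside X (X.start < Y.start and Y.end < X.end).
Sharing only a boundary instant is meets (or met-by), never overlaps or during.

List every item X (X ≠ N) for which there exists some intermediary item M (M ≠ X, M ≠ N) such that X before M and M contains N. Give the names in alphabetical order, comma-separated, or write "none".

R

Target N = [Tue 14:00, Tue 20:00].
Intermediaries M with M contains N: E, K.
Via E — items with X before E: none.
Via K — items with X before K: R.
Union: R.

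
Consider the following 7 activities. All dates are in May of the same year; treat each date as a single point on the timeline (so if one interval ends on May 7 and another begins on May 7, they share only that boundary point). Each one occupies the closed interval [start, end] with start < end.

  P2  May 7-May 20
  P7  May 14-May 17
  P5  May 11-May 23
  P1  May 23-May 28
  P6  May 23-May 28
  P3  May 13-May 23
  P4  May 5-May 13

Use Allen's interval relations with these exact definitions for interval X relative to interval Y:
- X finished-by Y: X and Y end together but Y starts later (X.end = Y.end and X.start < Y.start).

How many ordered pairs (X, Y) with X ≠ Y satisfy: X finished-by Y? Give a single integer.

Checking all 42 ordered pairs for relation 'finished-by'; matching pairs in alphabetical order:
(P5, P3): P5 finished-by P3 ✓
Count: 1.

1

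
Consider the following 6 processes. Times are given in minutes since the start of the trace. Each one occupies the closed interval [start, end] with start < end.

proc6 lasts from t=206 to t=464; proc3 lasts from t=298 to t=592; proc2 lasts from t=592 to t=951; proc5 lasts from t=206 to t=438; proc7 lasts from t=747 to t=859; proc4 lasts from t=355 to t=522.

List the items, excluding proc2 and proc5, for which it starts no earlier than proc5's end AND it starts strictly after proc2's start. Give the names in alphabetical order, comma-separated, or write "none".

Conditions: its start is no earlier than proc5's end (X.start >= t=438) AND its start is strictly after proc2's start (X.start > t=592).
proc3: start t=298 >= t=438? ✗; start t=298 > t=592? ✗ → no.
proc4: start t=355 >= t=438? ✗; start t=355 > t=592? ✗ → no.
proc6: start t=206 >= t=438? ✗; start t=206 > t=592? ✗ → no.
proc7: start t=747 >= t=438? ✓; start t=747 > t=592? ✓ → yes.
Result: proc7.

proc7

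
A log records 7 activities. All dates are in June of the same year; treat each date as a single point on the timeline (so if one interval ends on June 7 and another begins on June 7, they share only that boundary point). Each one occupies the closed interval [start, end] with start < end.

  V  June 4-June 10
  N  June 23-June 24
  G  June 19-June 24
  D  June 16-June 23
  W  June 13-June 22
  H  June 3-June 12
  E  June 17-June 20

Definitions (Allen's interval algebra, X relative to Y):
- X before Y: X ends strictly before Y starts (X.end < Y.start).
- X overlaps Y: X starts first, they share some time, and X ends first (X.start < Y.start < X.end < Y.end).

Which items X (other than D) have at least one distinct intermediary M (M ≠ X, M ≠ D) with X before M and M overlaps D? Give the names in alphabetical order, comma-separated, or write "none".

Target D = [June 16, June 23].
Intermediaries M with M overlaps D: W.
Via W — items with X before W: H, V.
Union: H, V.

H, V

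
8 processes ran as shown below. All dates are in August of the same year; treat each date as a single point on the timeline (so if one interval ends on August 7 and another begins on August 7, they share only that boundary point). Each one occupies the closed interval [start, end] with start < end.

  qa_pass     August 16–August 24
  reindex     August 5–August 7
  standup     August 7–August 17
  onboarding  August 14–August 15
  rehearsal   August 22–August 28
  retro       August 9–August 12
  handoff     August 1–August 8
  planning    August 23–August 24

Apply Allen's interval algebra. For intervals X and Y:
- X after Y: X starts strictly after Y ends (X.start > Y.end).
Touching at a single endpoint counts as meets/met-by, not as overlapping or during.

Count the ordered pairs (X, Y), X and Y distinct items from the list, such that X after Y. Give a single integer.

19

Checking all 56 ordered pairs for relation 'after'; matching pairs in alphabetical order:
(onboarding, handoff): onboarding after handoff ✓
(onboarding, reindex): onboarding after reindex ✓
(onboarding, retro): onboarding after retro ✓
(planning, handoff): planning after handoff ✓
(planning, onboarding): planning after onboarding ✓
(planning, reindex): planning after reindex ✓
(planning, retro): planning after retro ✓
(planning, standup): planning after standup ✓
(qa_pass, handoff): qa_pass after handoff ✓
(qa_pass, onboarding): qa_pass after onboarding ✓
(qa_pass, reindex): qa_pass after reindex ✓
(qa_pass, retro): qa_pass after retro ✓
(rehearsal, handoff): rehearsal after handoff ✓
(rehearsal, onboarding): rehearsal after onboarding ✓
(rehearsal, reindex): rehearsal after reindex ✓
(rehearsal, retro): rehearsal after retro ✓
(rehearsal, standup): rehearsal after standup ✓
(retro, handoff): retro after handoff ✓
(retro, reindex): retro after reindex ✓
Count: 19.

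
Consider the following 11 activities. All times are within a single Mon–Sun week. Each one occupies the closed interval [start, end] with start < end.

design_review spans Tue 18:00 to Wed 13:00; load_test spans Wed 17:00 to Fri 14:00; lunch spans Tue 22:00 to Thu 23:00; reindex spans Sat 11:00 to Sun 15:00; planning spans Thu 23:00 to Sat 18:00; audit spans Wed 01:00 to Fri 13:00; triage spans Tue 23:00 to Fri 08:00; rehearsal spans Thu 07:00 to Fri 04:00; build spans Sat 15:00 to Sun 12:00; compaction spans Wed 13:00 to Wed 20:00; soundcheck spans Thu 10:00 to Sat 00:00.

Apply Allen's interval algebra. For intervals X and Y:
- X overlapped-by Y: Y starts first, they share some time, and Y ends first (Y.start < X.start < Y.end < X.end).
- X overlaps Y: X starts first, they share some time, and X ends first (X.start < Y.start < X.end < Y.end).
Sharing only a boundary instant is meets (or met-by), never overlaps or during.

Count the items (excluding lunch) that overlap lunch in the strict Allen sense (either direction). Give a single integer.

6

Target lunch = [Tue 22:00, Thu 23:00].
audit [Wed 01:00, Fri 13:00] → overlapped-by → counts.
build [Sat 15:00, Sun 12:00] → after → no.
compaction [Wed 13:00, Wed 20:00] → during → no.
design_review [Tue 18:00, Wed 13:00] → overlaps → counts.
load_test [Wed 17:00, Fri 14:00] → overlapped-by → counts.
planning [Thu 23:00, Sat 18:00] → met-by → no.
rehearsal [Thu 07:00, Fri 04:00] → overlapped-by → counts.
reindex [Sat 11:00, Sun 15:00] → after → no.
soundcheck [Thu 10:00, Sat 00:00] → overlapped-by → counts.
triage [Tue 23:00, Fri 08:00] → overlapped-by → counts.
Total: 6.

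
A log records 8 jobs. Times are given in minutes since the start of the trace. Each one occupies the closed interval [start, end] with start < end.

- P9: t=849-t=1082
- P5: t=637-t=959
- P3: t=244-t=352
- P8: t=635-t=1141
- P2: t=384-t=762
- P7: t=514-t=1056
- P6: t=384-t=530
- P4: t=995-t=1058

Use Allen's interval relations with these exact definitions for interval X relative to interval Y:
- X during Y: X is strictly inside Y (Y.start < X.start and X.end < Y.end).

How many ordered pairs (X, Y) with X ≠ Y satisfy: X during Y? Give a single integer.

Checking all 56 ordered pairs for relation 'during'; matching pairs in alphabetical order:
(P4, P8): P4 during P8 ✓
(P4, P9): P4 during P9 ✓
(P5, P7): P5 during P7 ✓
(P5, P8): P5 during P8 ✓
(P9, P8): P9 during P8 ✓
Count: 5.

5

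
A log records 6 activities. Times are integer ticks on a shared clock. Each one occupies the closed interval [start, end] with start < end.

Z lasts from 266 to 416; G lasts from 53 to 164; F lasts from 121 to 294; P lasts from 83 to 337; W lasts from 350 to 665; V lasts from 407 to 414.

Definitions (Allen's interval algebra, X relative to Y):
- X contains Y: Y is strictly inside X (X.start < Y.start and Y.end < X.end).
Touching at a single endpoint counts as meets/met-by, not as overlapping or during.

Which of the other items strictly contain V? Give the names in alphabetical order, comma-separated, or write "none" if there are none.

W, Z

Target V = [407, 414].
F [121, 294] → before → no.
G [53, 164] → before → no.
P [83, 337] → before → no.
W [350, 665] → contains → yes.
Z [266, 416] → contains → yes.
Result: W, Z.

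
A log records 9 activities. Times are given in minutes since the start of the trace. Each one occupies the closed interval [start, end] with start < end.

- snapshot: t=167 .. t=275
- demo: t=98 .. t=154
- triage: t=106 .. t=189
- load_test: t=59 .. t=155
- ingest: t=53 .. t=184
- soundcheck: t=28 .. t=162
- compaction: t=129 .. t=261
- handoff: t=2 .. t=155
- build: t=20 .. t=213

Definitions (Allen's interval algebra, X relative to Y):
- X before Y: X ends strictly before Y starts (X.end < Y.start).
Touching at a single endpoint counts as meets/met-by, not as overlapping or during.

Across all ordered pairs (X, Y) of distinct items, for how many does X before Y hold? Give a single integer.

4

Checking all 72 ordered pairs for relation 'before'; matching pairs in alphabetical order:
(demo, snapshot): demo before snapshot ✓
(handoff, snapshot): handoff before snapshot ✓
(load_test, snapshot): load_test before snapshot ✓
(soundcheck, snapshot): soundcheck before snapshot ✓
Count: 4.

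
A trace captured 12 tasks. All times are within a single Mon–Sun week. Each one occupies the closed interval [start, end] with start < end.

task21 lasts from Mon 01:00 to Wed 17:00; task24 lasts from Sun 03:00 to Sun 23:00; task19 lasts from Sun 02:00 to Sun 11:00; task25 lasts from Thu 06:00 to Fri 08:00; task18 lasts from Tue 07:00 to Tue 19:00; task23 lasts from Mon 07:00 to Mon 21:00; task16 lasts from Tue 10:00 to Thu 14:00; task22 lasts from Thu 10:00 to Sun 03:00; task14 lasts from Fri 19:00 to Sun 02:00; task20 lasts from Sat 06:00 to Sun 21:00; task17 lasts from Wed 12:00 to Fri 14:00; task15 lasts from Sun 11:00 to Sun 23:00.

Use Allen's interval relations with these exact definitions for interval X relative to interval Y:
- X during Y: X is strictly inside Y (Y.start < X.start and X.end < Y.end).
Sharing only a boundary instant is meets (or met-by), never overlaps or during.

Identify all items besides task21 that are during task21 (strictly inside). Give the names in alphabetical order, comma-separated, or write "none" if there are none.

Target task21 = [Mon 01:00, Wed 17:00].
task14 [Fri 19:00, Sun 02:00] → after → no.
task15 [Sun 11:00, Sun 23:00] → after → no.
task16 [Tue 10:00, Thu 14:00] → overlapped-by → no.
task17 [Wed 12:00, Fri 14:00] → overlapped-by → no.
task18 [Tue 07:00, Tue 19:00] → during → yes.
task19 [Sun 02:00, Sun 11:00] → after → no.
task20 [Sat 06:00, Sun 21:00] → after → no.
task22 [Thu 10:00, Sun 03:00] → after → no.
task23 [Mon 07:00, Mon 21:00] → during → yes.
task24 [Sun 03:00, Sun 23:00] → after → no.
task25 [Thu 06:00, Fri 08:00] → after → no.
Result: task18, task23.

task18, task23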